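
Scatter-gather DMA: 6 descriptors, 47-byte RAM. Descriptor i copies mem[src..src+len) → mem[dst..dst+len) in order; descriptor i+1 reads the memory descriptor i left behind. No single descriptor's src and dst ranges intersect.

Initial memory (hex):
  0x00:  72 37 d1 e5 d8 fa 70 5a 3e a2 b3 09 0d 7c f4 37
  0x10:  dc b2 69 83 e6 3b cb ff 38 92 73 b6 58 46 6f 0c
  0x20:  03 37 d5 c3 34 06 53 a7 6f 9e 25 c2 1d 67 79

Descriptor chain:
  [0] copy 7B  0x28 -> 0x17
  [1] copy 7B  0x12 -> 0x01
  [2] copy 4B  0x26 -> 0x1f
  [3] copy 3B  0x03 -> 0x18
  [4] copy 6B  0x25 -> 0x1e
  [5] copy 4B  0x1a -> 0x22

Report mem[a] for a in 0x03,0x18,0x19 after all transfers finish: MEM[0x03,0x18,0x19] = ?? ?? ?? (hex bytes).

MEM[0x03,0x18,0x19] = e6 e6 3b

D0: mem[0x17..0x1d] <- [6f 9e 25 c2 1d 67 79]
D1: mem[0x01..0x07] <- [69 83 e6 3b cb 6f 9e]
D2: mem[0x1f..0x22] <- [53 a7 6f 9e]
D3: mem[0x18..0x1a] <- [e6 3b cb]
D4: mem[0x1e..0x23] <- [06 53 a7 6f 9e 25]
D5: mem[0x22..0x25] <- [cb 1d 67 79]
query mem[0x03]=0xe6, mem[0x18]=0xe6, mem[0x19]=0x3b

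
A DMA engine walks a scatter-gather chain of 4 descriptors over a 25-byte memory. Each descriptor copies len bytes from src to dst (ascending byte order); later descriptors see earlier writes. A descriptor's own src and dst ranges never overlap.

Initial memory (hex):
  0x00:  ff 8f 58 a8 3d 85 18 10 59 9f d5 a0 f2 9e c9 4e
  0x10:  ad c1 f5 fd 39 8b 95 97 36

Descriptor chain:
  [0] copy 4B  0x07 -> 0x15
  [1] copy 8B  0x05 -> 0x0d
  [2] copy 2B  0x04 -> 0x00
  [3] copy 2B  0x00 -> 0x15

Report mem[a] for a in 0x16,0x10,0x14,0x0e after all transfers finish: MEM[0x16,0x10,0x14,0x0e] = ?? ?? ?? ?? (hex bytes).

MEM[0x16,0x10,0x14,0x0e] = 85 59 f2 18

[0] 0x07->0x15 len=4 : 10 59 9f d5
[1] 0x05->0x0d len=8 : 85 18 10 59 9f d5 a0 f2
[2] 0x04->0x00 len=2 : 3d 85
[3] 0x00->0x15 len=2 : 3d 85
query mem[0x16]=0x85, mem[0x10]=0x59, mem[0x14]=0xf2, mem[0x0e]=0x18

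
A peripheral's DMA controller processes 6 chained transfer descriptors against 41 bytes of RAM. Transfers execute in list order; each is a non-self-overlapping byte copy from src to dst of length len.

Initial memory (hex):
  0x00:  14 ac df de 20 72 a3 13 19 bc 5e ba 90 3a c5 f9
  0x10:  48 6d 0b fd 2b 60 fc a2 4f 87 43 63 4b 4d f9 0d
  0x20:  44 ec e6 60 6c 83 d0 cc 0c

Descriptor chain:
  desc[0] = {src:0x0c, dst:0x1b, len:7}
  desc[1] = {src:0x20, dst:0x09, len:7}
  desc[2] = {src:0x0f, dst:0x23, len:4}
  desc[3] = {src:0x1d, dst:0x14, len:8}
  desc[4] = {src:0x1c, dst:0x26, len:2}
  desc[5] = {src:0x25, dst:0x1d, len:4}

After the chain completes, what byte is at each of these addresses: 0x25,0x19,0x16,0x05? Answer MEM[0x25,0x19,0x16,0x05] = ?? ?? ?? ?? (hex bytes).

[0] 0x0c->0x1b len=7 : 90 3a c5 f9 48 6d 0b
[1] 0x20->0x09 len=7 : 6d 0b e6 60 6c 83 d0
[2] 0x0f->0x23 len=4 : d0 48 6d 0b
[3] 0x1d->0x14 len=8 : c5 f9 48 6d 0b e6 d0 48
[4] 0x1c->0x26 len=2 : 3a c5
[5] 0x25->0x1d len=4 : 6d 3a c5 0c
query mem[0x25]=0x6d, mem[0x19]=0xe6, mem[0x16]=0x48, mem[0x05]=0x72

MEM[0x25,0x19,0x16,0x05] = 6d e6 48 72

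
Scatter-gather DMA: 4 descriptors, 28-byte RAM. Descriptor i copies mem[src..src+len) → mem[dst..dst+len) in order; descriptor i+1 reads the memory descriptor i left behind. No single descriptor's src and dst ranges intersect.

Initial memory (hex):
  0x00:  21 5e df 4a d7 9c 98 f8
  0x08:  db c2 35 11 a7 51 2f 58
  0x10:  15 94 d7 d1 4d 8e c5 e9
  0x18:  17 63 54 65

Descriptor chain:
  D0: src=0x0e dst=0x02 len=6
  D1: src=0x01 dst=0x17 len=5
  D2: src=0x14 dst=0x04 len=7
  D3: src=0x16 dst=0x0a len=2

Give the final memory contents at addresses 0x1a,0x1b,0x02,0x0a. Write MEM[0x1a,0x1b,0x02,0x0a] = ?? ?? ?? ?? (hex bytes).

#0 dst[0x02+6] := {0x2f,0x58,0x15,0x94,0xd7,0xd1}
#1 dst[0x17+5] := {0x5e,0x2f,0x58,0x15,0x94}
#2 dst[0x04+7] := {0x4d,0x8e,0xc5,0x5e,0x2f,0x58,0x15}
#3 dst[0x0a+2] := {0xc5,0x5e}
query mem[0x1a]=0x15, mem[0x1b]=0x94, mem[0x02]=0x2f, mem[0x0a]=0xc5

MEM[0x1a,0x1b,0x02,0x0a] = 15 94 2f c5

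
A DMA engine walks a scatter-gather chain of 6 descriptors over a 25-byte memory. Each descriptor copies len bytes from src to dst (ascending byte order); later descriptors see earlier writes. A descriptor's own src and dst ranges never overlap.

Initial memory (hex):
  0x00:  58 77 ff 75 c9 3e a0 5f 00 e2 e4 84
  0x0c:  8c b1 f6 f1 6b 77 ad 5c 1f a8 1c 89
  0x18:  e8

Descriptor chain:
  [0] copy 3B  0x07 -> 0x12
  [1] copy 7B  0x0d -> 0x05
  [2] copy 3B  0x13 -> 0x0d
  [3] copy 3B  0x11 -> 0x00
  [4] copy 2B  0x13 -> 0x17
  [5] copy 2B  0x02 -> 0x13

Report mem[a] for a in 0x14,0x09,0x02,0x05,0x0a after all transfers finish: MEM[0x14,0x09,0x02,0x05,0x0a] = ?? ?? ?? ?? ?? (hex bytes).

  after D0: wrote 3B at 0x12 = 5f00e2
  after D1: wrote 7B at 0x05 = b1f6f16b775f00
  after D2: wrote 3B at 0x0d = 00e2a8
  after D3: wrote 3B at 0x00 = 775f00
  after D4: wrote 2B at 0x17 = 00e2
  after D5: wrote 2B at 0x13 = 0075
query mem[0x14]=0x75, mem[0x09]=0x77, mem[0x02]=0x00, mem[0x05]=0xb1, mem[0x0a]=0x5f

MEM[0x14,0x09,0x02,0x05,0x0a] = 75 77 00 b1 5f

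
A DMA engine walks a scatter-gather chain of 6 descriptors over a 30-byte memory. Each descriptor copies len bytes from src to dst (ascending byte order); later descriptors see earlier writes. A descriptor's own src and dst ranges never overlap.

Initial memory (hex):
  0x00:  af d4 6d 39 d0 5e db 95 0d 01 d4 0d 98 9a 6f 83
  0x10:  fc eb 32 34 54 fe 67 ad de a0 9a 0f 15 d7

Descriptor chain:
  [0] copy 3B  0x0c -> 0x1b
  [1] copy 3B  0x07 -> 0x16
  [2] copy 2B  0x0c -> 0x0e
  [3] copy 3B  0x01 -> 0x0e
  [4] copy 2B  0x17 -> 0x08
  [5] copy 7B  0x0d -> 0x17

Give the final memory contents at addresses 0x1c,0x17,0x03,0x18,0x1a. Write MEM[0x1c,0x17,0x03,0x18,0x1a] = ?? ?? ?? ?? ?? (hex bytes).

D0: mem[0x1b..0x1d] <- [98 9a 6f]
D1: mem[0x16..0x18] <- [95 0d 01]
D2: mem[0x0e..0x0f] <- [98 9a]
D3: mem[0x0e..0x10] <- [d4 6d 39]
D4: mem[0x08..0x09] <- [0d 01]
D5: mem[0x17..0x1d] <- [9a d4 6d 39 eb 32 34]
query mem[0x1c]=0x32, mem[0x17]=0x9a, mem[0x03]=0x39, mem[0x18]=0xd4, mem[0x1a]=0x39

MEM[0x1c,0x17,0x03,0x18,0x1a] = 32 9a 39 d4 39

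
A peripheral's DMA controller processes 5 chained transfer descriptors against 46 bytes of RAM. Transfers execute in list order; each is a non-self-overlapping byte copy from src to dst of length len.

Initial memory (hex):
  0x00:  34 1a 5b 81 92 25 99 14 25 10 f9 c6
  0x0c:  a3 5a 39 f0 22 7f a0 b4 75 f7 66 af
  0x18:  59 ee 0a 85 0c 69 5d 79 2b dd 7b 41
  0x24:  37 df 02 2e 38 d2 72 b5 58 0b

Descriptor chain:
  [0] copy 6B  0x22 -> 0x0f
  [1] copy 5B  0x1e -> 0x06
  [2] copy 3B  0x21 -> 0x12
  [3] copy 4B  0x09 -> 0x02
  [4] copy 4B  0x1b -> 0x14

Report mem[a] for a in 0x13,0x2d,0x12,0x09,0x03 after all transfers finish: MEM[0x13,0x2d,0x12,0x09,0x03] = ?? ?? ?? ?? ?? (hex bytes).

D0: mem[0x0f..0x14] <- [7b 41 37 df 02 2e]
D1: mem[0x06..0x0a] <- [5d 79 2b dd 7b]
D2: mem[0x12..0x14] <- [dd 7b 41]
D3: mem[0x02..0x05] <- [dd 7b c6 a3]
D4: mem[0x14..0x17] <- [85 0c 69 5d]
query mem[0x13]=0x7b, mem[0x2d]=0x0b, mem[0x12]=0xdd, mem[0x09]=0xdd, mem[0x03]=0x7b

MEM[0x13,0x2d,0x12,0x09,0x03] = 7b 0b dd dd 7b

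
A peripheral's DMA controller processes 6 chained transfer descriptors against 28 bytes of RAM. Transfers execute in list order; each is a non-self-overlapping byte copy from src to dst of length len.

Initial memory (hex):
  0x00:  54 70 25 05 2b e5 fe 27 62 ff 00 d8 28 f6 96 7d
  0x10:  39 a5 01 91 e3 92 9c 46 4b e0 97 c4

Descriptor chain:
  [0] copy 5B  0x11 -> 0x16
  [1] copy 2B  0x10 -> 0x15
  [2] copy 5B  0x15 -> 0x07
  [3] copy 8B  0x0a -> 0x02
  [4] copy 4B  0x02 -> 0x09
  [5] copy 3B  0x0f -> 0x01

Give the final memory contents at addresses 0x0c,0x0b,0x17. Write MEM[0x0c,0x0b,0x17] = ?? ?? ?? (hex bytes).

D0: mem[0x16..0x1a] <- [a5 01 91 e3 92]
D1: mem[0x15..0x16] <- [39 a5]
D2: mem[0x07..0x0b] <- [39 a5 01 91 e3]
D3: mem[0x02..0x09] <- [91 e3 28 f6 96 7d 39 a5]
D4: mem[0x09..0x0c] <- [91 e3 28 f6]
D5: mem[0x01..0x03] <- [7d 39 a5]
query mem[0x0c]=0xf6, mem[0x0b]=0x28, mem[0x17]=0x01

MEM[0x0c,0x0b,0x17] = f6 28 01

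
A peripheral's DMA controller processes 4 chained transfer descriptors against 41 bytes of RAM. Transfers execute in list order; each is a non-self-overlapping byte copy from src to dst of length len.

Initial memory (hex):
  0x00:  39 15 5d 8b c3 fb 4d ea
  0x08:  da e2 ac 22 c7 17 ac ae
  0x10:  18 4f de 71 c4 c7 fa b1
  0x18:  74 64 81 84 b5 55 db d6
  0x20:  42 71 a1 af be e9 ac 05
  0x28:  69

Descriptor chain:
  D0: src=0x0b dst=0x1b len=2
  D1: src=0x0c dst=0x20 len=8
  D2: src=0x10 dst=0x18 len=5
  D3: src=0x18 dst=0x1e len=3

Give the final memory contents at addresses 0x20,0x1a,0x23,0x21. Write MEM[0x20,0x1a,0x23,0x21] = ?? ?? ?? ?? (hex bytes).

  after D0: wrote 2B at 0x1b = 22c7
  after D1: wrote 8B at 0x20 = c717acae184fde71
  after D2: wrote 5B at 0x18 = 184fde71c4
  after D3: wrote 3B at 0x1e = 184fde
query mem[0x20]=0xde, mem[0x1a]=0xde, mem[0x23]=0xae, mem[0x21]=0x17

MEM[0x20,0x1a,0x23,0x21] = de de ae 17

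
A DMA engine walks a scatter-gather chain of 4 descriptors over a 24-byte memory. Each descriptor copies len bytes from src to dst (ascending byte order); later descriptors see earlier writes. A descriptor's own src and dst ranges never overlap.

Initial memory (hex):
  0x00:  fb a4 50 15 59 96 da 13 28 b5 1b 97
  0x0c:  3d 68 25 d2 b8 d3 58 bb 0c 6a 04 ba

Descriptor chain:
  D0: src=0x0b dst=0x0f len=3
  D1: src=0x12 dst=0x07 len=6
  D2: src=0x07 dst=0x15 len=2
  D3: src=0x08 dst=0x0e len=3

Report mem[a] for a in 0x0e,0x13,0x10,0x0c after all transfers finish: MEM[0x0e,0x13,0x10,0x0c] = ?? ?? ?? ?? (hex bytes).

[0] 0x0b->0x0f len=3 : 97 3d 68
[1] 0x12->0x07 len=6 : 58 bb 0c 6a 04 ba
[2] 0x07->0x15 len=2 : 58 bb
[3] 0x08->0x0e len=3 : bb 0c 6a
query mem[0x0e]=0xbb, mem[0x13]=0xbb, mem[0x10]=0x6a, mem[0x0c]=0xba

MEM[0x0e,0x13,0x10,0x0c] = bb bb 6a ba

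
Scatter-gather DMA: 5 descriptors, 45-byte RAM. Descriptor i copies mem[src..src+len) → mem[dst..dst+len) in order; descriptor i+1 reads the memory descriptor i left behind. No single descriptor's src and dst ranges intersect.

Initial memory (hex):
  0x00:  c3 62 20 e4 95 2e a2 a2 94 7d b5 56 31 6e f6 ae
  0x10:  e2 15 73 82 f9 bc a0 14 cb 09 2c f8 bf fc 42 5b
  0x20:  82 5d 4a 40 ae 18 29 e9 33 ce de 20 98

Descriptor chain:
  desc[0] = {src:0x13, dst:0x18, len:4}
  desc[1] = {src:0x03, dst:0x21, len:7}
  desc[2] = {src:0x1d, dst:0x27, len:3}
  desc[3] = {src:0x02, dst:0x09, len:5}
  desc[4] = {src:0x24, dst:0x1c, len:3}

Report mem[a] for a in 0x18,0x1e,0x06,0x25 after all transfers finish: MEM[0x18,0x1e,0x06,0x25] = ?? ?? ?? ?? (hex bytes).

[0] 0x13->0x18 len=4 : 82 f9 bc a0
[1] 0x03->0x21 len=7 : e4 95 2e a2 a2 94 7d
[2] 0x1d->0x27 len=3 : fc 42 5b
[3] 0x02->0x09 len=5 : 20 e4 95 2e a2
[4] 0x24->0x1c len=3 : a2 a2 94
query mem[0x18]=0x82, mem[0x1e]=0x94, mem[0x06]=0xa2, mem[0x25]=0xa2

MEM[0x18,0x1e,0x06,0x25] = 82 94 a2 a2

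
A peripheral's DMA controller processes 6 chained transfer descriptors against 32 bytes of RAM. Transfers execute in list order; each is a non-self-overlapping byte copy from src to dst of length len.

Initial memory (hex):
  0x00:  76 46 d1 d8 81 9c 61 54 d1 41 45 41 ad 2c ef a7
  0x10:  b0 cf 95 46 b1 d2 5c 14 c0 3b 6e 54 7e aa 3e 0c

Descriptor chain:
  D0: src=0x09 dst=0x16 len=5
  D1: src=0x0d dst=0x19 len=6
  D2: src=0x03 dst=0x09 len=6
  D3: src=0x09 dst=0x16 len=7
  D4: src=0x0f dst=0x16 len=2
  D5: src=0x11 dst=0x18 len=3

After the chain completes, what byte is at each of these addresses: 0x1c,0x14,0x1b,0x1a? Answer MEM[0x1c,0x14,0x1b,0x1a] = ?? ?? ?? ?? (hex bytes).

D0: mem[0x16..0x1a] <- [41 45 41 ad 2c]
D1: mem[0x19..0x1e] <- [2c ef a7 b0 cf 95]
D2: mem[0x09..0x0e] <- [d8 81 9c 61 54 d1]
D3: mem[0x16..0x1c] <- [d8 81 9c 61 54 d1 a7]
D4: mem[0x16..0x17] <- [a7 b0]
D5: mem[0x18..0x1a] <- [cf 95 46]
query mem[0x1c]=0xa7, mem[0x14]=0xb1, mem[0x1b]=0xd1, mem[0x1a]=0x46

MEM[0x1c,0x14,0x1b,0x1a] = a7 b1 d1 46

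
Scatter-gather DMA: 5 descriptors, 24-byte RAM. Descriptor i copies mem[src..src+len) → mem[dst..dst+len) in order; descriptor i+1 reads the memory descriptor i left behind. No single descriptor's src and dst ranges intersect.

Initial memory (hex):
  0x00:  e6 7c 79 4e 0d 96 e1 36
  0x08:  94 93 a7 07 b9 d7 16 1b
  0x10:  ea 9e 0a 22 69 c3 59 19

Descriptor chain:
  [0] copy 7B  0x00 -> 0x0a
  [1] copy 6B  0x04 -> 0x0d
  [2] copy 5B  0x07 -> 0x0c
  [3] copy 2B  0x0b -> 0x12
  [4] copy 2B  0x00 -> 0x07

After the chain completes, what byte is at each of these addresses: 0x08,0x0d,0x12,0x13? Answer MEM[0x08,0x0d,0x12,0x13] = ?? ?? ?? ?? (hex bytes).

#0 dst[0x0a+7] := {0xe6,0x7c,0x79,0x4e,0x0d,0x96,0xe1}
#1 dst[0x0d+6] := {0x0d,0x96,0xe1,0x36,0x94,0x93}
#2 dst[0x0c+5] := {0x36,0x94,0x93,0xe6,0x7c}
#3 dst[0x12+2] := {0x7c,0x36}
#4 dst[0x07+2] := {0xe6,0x7c}
query mem[0x08]=0x7c, mem[0x0d]=0x94, mem[0x12]=0x7c, mem[0x13]=0x36

MEM[0x08,0x0d,0x12,0x13] = 7c 94 7c 36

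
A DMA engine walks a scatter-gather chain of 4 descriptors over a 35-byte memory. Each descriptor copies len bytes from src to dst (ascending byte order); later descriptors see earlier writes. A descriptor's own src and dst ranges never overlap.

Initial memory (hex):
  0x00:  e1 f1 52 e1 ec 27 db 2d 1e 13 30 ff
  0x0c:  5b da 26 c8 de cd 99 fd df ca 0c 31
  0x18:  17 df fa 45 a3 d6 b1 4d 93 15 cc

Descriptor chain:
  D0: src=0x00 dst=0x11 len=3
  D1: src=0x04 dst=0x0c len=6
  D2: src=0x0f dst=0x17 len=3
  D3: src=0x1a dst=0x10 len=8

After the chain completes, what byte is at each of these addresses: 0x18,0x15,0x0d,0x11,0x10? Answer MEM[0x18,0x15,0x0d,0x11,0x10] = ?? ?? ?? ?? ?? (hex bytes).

[0] 0x00->0x11 len=3 : e1 f1 52
[1] 0x04->0x0c len=6 : ec 27 db 2d 1e 13
[2] 0x0f->0x17 len=3 : 2d 1e 13
[3] 0x1a->0x10 len=8 : fa 45 a3 d6 b1 4d 93 15
query mem[0x18]=0x1e, mem[0x15]=0x4d, mem[0x0d]=0x27, mem[0x11]=0x45, mem[0x10]=0xfa

MEM[0x18,0x15,0x0d,0x11,0x10] = 1e 4d 27 45 fa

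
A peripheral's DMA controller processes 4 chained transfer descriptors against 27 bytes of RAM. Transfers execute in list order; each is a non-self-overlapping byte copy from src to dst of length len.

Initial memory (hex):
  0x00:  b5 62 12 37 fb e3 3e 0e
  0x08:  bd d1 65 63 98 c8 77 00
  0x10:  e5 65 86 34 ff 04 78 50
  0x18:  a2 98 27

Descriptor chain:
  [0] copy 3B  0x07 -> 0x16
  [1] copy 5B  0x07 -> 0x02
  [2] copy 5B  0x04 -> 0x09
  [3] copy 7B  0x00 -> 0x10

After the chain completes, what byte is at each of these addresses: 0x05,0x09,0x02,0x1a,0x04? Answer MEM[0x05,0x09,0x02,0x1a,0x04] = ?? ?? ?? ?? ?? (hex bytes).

MEM[0x05,0x09,0x02,0x1a,0x04] = 65 d1 0e 27 d1

D0: mem[0x16..0x18] <- [0e bd d1]
D1: mem[0x02..0x06] <- [0e bd d1 65 63]
D2: mem[0x09..0x0d] <- [d1 65 63 0e bd]
D3: mem[0x10..0x16] <- [b5 62 0e bd d1 65 63]
query mem[0x05]=0x65, mem[0x09]=0xd1, mem[0x02]=0x0e, mem[0x1a]=0x27, mem[0x04]=0xd1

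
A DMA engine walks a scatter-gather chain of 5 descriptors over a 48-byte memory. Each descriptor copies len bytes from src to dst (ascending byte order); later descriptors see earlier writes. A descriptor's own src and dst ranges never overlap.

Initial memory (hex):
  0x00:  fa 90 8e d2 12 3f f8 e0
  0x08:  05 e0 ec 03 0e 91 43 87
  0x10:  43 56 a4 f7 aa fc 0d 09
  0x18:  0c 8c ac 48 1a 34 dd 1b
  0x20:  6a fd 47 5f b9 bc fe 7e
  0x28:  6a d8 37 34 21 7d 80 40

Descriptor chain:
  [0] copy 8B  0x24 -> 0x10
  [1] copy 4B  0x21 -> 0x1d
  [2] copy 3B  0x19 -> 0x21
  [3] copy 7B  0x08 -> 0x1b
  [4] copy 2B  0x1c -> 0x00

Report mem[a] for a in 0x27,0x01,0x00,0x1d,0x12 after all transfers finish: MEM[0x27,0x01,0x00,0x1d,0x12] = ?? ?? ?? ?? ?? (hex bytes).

MEM[0x27,0x01,0x00,0x1d,0x12] = 7e ec e0 ec fe

[0] 0x24->0x10 len=8 : b9 bc fe 7e 6a d8 37 34
[1] 0x21->0x1d len=4 : fd 47 5f b9
[2] 0x19->0x21 len=3 : 8c ac 48
[3] 0x08->0x1b len=7 : 05 e0 ec 03 0e 91 43
[4] 0x1c->0x00 len=2 : e0 ec
query mem[0x27]=0x7e, mem[0x01]=0xec, mem[0x00]=0xe0, mem[0x1d]=0xec, mem[0x12]=0xfe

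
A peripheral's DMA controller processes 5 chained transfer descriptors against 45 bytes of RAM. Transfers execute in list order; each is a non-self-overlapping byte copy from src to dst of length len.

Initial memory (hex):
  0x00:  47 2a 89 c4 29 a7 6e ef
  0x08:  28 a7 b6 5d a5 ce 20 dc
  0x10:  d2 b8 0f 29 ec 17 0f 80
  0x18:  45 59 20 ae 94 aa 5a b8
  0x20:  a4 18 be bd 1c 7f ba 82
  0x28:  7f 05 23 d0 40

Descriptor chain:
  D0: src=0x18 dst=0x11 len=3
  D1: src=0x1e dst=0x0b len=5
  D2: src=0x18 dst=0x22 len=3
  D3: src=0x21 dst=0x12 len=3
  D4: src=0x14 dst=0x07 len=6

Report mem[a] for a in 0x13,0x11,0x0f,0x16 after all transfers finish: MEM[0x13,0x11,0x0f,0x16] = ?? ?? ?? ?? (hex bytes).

MEM[0x13,0x11,0x0f,0x16] = 45 45 be 0f

D0: mem[0x11..0x13] <- [45 59 20]
D1: mem[0x0b..0x0f] <- [5a b8 a4 18 be]
D2: mem[0x22..0x24] <- [45 59 20]
D3: mem[0x12..0x14] <- [18 45 59]
D4: mem[0x07..0x0c] <- [59 17 0f 80 45 59]
query mem[0x13]=0x45, mem[0x11]=0x45, mem[0x0f]=0xbe, mem[0x16]=0x0f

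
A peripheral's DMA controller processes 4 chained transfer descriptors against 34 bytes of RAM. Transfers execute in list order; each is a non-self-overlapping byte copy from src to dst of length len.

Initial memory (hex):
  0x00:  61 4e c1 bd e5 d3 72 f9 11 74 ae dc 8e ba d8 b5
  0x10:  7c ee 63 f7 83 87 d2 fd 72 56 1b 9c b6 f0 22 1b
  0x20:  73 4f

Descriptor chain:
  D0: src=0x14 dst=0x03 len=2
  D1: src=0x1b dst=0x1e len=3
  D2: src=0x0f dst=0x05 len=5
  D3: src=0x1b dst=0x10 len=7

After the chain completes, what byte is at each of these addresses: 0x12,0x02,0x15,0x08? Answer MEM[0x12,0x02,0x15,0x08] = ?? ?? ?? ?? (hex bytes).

[0] 0x14->0x03 len=2 : 83 87
[1] 0x1b->0x1e len=3 : 9c b6 f0
[2] 0x0f->0x05 len=5 : b5 7c ee 63 f7
[3] 0x1b->0x10 len=7 : 9c b6 f0 9c b6 f0 4f
query mem[0x12]=0xf0, mem[0x02]=0xc1, mem[0x15]=0xf0, mem[0x08]=0x63

MEM[0x12,0x02,0x15,0x08] = f0 c1 f0 63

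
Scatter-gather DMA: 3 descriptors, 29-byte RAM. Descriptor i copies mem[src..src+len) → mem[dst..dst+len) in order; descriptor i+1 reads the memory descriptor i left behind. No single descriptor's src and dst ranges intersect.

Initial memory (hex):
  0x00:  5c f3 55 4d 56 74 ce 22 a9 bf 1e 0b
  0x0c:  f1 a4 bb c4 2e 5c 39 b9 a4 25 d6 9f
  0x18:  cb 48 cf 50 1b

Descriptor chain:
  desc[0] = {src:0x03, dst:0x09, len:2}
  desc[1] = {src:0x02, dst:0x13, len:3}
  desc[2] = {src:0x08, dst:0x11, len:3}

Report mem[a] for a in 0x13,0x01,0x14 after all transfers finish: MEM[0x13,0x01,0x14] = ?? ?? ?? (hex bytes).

MEM[0x13,0x01,0x14] = 56 f3 4d

[0] 0x03->0x09 len=2 : 4d 56
[1] 0x02->0x13 len=3 : 55 4d 56
[2] 0x08->0x11 len=3 : a9 4d 56
query mem[0x13]=0x56, mem[0x01]=0xf3, mem[0x14]=0x4d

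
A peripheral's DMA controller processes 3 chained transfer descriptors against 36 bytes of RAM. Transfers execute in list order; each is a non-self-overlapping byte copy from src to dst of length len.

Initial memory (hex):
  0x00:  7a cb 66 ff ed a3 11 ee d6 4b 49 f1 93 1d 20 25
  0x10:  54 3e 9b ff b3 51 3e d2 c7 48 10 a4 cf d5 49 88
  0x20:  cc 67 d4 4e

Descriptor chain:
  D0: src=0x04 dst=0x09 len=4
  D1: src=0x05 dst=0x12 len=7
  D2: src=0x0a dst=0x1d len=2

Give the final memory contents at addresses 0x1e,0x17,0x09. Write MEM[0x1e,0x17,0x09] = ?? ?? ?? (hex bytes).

  after D0: wrote 4B at 0x09 = eda311ee
  after D1: wrote 7B at 0x12 = a311eed6eda311
  after D2: wrote 2B at 0x1d = a311
query mem[0x1e]=0x11, mem[0x17]=0xa3, mem[0x09]=0xed

MEM[0x1e,0x17,0x09] = 11 a3 ed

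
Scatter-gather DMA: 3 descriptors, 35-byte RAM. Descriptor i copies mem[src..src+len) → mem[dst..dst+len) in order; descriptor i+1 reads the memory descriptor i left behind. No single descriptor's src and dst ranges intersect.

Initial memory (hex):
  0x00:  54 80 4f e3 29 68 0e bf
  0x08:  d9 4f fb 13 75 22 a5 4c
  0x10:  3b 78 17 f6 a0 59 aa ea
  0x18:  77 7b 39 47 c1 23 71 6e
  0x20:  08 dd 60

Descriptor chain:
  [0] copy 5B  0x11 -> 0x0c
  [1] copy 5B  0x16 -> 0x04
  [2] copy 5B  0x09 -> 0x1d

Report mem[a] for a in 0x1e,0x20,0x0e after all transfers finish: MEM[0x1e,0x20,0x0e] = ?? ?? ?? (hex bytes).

MEM[0x1e,0x20,0x0e] = fb 78 f6

[0] 0x11->0x0c len=5 : 78 17 f6 a0 59
[1] 0x16->0x04 len=5 : aa ea 77 7b 39
[2] 0x09->0x1d len=5 : 4f fb 13 78 17
query mem[0x1e]=0xfb, mem[0x20]=0x78, mem[0x0e]=0xf6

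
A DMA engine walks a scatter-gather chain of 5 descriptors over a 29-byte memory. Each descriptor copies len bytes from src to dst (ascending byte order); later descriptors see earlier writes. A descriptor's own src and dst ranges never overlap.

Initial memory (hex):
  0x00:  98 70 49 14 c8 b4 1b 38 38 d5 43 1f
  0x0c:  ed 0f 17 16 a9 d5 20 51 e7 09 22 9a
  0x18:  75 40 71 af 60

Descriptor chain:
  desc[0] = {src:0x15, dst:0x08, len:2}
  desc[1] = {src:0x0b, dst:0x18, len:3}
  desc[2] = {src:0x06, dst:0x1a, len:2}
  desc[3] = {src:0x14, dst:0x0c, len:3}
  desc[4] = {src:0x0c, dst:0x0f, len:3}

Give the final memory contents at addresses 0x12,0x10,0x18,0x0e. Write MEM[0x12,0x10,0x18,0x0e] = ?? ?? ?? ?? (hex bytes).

MEM[0x12,0x10,0x18,0x0e] = 20 09 1f 22

  after D0: wrote 2B at 0x08 = 0922
  after D1: wrote 3B at 0x18 = 1fed0f
  after D2: wrote 2B at 0x1a = 1b38
  after D3: wrote 3B at 0x0c = e70922
  after D4: wrote 3B at 0x0f = e70922
query mem[0x12]=0x20, mem[0x10]=0x09, mem[0x18]=0x1f, mem[0x0e]=0x22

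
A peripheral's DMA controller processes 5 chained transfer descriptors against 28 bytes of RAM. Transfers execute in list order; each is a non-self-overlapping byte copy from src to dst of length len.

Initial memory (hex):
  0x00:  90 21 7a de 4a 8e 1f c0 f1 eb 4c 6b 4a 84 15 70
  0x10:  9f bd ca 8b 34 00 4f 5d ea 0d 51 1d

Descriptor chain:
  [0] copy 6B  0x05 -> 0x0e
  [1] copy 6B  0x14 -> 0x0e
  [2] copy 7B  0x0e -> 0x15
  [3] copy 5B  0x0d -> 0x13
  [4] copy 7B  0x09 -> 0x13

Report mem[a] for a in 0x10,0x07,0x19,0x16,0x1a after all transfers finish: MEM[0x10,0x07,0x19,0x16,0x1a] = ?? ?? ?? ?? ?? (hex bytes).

[0] 0x05->0x0e len=6 : 8e 1f c0 f1 eb 4c
[1] 0x14->0x0e len=6 : 34 00 4f 5d ea 0d
[2] 0x0e->0x15 len=7 : 34 00 4f 5d ea 0d 34
[3] 0x0d->0x13 len=5 : 84 34 00 4f 5d
[4] 0x09->0x13 len=7 : eb 4c 6b 4a 84 34 00
query mem[0x10]=0x4f, mem[0x07]=0xc0, mem[0x19]=0x00, mem[0x16]=0x4a, mem[0x1a]=0x0d

MEM[0x10,0x07,0x19,0x16,0x1a] = 4f c0 00 4a 0d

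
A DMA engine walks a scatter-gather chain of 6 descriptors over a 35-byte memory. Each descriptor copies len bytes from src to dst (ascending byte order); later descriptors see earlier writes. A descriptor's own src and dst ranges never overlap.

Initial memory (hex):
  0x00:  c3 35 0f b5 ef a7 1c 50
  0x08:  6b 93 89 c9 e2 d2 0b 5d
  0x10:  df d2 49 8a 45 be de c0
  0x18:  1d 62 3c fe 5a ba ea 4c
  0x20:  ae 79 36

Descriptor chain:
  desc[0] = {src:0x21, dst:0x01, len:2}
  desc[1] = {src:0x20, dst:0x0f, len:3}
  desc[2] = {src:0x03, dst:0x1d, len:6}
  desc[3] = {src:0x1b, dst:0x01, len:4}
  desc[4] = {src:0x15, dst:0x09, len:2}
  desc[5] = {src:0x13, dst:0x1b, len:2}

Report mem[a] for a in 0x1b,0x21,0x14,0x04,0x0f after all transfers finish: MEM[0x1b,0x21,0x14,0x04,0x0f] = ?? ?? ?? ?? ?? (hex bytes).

#0 dst[0x01+2] := {0x79,0x36}
#1 dst[0x0f+3] := {0xae,0x79,0x36}
#2 dst[0x1d+6] := {0xb5,0xef,0xa7,0x1c,0x50,0x6b}
#3 dst[0x01+4] := {0xfe,0x5a,0xb5,0xef}
#4 dst[0x09+2] := {0xbe,0xde}
#5 dst[0x1b+2] := {0x8a,0x45}
query mem[0x1b]=0x8a, mem[0x21]=0x50, mem[0x14]=0x45, mem[0x04]=0xef, mem[0x0f]=0xae

MEM[0x1b,0x21,0x14,0x04,0x0f] = 8a 50 45 ef ae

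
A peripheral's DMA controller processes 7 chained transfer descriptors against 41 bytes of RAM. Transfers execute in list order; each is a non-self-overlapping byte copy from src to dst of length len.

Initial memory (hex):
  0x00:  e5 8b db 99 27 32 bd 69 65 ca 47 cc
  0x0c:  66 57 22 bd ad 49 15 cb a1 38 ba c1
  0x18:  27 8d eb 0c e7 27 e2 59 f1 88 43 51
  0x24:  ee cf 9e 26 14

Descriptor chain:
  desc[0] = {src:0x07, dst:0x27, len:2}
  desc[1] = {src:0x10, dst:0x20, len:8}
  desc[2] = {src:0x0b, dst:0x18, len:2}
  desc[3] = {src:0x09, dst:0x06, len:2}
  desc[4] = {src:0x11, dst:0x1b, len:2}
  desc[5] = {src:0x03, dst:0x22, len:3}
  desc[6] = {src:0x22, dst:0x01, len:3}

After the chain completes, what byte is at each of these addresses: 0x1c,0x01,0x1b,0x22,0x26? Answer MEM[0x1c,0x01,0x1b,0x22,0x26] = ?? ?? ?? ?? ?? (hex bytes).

MEM[0x1c,0x01,0x1b,0x22,0x26] = 15 99 49 99 ba

  after D0: wrote 2B at 0x27 = 6965
  after D1: wrote 8B at 0x20 = ad4915cba138bac1
  after D2: wrote 2B at 0x18 = cc66
  after D3: wrote 2B at 0x06 = ca47
  after D4: wrote 2B at 0x1b = 4915
  after D5: wrote 3B at 0x22 = 992732
  after D6: wrote 3B at 0x01 = 992732
query mem[0x1c]=0x15, mem[0x01]=0x99, mem[0x1b]=0x49, mem[0x22]=0x99, mem[0x26]=0xba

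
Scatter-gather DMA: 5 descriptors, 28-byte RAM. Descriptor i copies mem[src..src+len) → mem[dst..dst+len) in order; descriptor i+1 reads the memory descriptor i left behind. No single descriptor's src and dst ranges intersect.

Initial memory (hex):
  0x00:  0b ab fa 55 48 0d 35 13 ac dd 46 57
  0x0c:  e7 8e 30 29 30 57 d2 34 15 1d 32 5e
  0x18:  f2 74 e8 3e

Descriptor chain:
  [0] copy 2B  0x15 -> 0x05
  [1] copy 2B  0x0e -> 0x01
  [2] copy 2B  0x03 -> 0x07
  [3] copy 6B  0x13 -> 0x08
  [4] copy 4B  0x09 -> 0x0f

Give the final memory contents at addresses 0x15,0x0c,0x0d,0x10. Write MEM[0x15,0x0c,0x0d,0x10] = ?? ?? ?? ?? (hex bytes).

MEM[0x15,0x0c,0x0d,0x10] = 1d 5e f2 1d

D0: mem[0x05..0x06] <- [1d 32]
D1: mem[0x01..0x02] <- [30 29]
D2: mem[0x07..0x08] <- [55 48]
D3: mem[0x08..0x0d] <- [34 15 1d 32 5e f2]
D4: mem[0x0f..0x12] <- [15 1d 32 5e]
query mem[0x15]=0x1d, mem[0x0c]=0x5e, mem[0x0d]=0xf2, mem[0x10]=0x1d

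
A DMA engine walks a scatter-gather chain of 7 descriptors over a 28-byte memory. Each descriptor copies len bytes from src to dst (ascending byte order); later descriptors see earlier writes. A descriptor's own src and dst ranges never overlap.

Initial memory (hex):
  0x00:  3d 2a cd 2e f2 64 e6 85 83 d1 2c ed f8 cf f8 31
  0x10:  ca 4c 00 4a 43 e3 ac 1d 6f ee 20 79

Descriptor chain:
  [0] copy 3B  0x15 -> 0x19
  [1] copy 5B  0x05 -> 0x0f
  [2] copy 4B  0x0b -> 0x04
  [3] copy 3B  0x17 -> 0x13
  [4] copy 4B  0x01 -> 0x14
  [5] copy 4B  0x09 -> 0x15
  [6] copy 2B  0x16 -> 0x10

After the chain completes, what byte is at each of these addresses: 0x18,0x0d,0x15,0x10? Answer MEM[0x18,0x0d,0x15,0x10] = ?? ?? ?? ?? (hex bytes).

#0 dst[0x19+3] := {0xe3,0xac,0x1d}
#1 dst[0x0f+5] := {0x64,0xe6,0x85,0x83,0xd1}
#2 dst[0x04+4] := {0xed,0xf8,0xcf,0xf8}
#3 dst[0x13+3] := {0x1d,0x6f,0xe3}
#4 dst[0x14+4] := {0x2a,0xcd,0x2e,0xed}
#5 dst[0x15+4] := {0xd1,0x2c,0xed,0xf8}
#6 dst[0x10+2] := {0x2c,0xed}
query mem[0x18]=0xf8, mem[0x0d]=0xcf, mem[0x15]=0xd1, mem[0x10]=0x2c

MEM[0x18,0x0d,0x15,0x10] = f8 cf d1 2c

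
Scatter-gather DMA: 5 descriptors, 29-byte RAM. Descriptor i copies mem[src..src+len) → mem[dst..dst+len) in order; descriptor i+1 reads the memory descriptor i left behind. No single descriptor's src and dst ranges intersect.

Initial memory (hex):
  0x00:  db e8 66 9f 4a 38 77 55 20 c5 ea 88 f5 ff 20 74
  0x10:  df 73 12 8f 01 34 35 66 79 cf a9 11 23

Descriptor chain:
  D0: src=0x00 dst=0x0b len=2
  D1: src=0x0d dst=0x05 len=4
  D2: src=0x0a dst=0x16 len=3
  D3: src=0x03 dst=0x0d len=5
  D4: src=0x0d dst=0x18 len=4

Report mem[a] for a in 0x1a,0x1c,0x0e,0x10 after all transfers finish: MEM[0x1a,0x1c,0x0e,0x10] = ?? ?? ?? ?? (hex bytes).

MEM[0x1a,0x1c,0x0e,0x10] = ff 23 4a 20

[0] 0x00->0x0b len=2 : db e8
[1] 0x0d->0x05 len=4 : ff 20 74 df
[2] 0x0a->0x16 len=3 : ea db e8
[3] 0x03->0x0d len=5 : 9f 4a ff 20 74
[4] 0x0d->0x18 len=4 : 9f 4a ff 20
query mem[0x1a]=0xff, mem[0x1c]=0x23, mem[0x0e]=0x4a, mem[0x10]=0x20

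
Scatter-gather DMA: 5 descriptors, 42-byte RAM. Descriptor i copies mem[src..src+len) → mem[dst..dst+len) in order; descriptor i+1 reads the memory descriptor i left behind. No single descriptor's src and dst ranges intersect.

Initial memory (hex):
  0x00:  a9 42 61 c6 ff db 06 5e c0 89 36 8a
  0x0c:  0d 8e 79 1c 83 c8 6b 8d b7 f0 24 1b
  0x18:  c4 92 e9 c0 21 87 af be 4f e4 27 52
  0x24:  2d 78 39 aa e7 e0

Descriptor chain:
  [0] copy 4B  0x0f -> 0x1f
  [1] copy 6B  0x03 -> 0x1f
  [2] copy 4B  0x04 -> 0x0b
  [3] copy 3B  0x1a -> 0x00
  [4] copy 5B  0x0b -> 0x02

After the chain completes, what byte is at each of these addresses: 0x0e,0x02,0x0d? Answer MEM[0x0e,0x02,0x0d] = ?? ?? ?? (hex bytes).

  after D0: wrote 4B at 0x1f = 1c83c86b
  after D1: wrote 6B at 0x1f = c6ffdb065ec0
  after D2: wrote 4B at 0x0b = ffdb065e
  after D3: wrote 3B at 0x00 = e9c021
  after D4: wrote 5B at 0x02 = ffdb065e1c
query mem[0x0e]=0x5e, mem[0x02]=0xff, mem[0x0d]=0x06

MEM[0x0e,0x02,0x0d] = 5e ff 06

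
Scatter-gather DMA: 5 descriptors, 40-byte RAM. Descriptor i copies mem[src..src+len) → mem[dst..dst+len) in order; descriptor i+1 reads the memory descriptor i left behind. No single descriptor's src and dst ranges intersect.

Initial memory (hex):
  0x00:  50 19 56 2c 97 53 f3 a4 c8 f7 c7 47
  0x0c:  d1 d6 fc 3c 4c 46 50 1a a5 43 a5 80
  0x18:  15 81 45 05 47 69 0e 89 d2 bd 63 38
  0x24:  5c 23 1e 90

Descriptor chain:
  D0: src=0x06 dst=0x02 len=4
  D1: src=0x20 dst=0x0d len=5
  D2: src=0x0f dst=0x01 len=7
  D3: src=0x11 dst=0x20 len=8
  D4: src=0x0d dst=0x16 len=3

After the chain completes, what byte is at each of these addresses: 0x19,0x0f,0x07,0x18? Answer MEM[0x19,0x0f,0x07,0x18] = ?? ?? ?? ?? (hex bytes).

#0 dst[0x02+4] := {0xf3,0xa4,0xc8,0xf7}
#1 dst[0x0d+5] := {0xd2,0xbd,0x63,0x38,0x5c}
#2 dst[0x01+7] := {0x63,0x38,0x5c,0x50,0x1a,0xa5,0x43}
#3 dst[0x20+8] := {0x5c,0x50,0x1a,0xa5,0x43,0xa5,0x80,0x15}
#4 dst[0x16+3] := {0xd2,0xbd,0x63}
query mem[0x19]=0x81, mem[0x0f]=0x63, mem[0x07]=0x43, mem[0x18]=0x63

MEM[0x19,0x0f,0x07,0x18] = 81 63 43 63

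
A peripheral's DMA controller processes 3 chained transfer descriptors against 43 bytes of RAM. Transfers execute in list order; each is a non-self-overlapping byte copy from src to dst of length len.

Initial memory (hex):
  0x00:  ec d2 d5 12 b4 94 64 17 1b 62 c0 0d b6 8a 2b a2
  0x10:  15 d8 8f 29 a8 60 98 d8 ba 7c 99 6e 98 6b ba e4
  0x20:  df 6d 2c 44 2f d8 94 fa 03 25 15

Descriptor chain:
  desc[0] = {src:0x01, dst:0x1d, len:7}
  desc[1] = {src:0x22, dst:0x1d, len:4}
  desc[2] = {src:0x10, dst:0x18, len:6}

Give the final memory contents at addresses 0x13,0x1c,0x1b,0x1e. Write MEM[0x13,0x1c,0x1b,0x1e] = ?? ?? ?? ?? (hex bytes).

  after D0: wrote 7B at 0x1d = d2d512b4946417
  after D1: wrote 4B at 0x1d = 64172fd8
  after D2: wrote 6B at 0x18 = 15d88f29a860
query mem[0x13]=0x29, mem[0x1c]=0xa8, mem[0x1b]=0x29, mem[0x1e]=0x17

MEM[0x13,0x1c,0x1b,0x1e] = 29 a8 29 17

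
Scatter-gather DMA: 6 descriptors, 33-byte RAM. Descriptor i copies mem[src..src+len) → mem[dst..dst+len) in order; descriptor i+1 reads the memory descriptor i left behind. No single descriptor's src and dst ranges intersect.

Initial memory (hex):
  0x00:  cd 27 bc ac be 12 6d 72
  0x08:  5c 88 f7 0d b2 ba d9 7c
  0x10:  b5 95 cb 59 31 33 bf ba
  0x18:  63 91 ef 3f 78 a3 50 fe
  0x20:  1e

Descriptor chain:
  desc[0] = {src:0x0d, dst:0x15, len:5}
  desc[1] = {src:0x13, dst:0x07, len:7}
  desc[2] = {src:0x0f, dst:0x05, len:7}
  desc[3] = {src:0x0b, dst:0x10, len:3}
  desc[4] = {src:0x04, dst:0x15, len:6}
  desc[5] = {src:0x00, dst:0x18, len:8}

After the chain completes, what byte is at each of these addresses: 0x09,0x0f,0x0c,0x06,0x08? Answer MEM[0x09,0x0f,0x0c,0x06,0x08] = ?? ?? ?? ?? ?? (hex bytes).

MEM[0x09,0x0f,0x0c,0x06,0x08] = 59 7c b5 b5 cb

  after D0: wrote 5B at 0x15 = bad97cb595
  after D1: wrote 7B at 0x07 = 5931bad97cb595
  after D2: wrote 7B at 0x05 = 7cb595cb5931ba
  after D3: wrote 3B at 0x10 = bab595
  after D4: wrote 6B at 0x15 = be7cb595cb59
  after D5: wrote 8B at 0x18 = cd27bcacbe7cb595
query mem[0x09]=0x59, mem[0x0f]=0x7c, mem[0x0c]=0xb5, mem[0x06]=0xb5, mem[0x08]=0xcb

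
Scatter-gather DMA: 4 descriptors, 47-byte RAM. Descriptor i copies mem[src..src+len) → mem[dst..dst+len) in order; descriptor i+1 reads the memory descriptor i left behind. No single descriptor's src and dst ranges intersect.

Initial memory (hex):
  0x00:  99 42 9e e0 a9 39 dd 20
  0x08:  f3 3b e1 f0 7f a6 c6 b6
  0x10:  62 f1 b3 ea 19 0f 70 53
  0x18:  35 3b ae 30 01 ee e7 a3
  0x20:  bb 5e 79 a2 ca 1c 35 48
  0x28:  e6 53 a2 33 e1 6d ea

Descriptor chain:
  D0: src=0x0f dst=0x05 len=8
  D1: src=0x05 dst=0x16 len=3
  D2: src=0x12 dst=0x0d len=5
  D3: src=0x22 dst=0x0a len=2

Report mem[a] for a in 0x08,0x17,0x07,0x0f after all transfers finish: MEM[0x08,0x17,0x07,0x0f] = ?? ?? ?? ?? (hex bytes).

#0 dst[0x05+8] := {0xb6,0x62,0xf1,0xb3,0xea,0x19,0x0f,0x70}
#1 dst[0x16+3] := {0xb6,0x62,0xf1}
#2 dst[0x0d+5] := {0xb3,0xea,0x19,0x0f,0xb6}
#3 dst[0x0a+2] := {0x79,0xa2}
query mem[0x08]=0xb3, mem[0x17]=0x62, mem[0x07]=0xf1, mem[0x0f]=0x19

MEM[0x08,0x17,0x07,0x0f] = b3 62 f1 19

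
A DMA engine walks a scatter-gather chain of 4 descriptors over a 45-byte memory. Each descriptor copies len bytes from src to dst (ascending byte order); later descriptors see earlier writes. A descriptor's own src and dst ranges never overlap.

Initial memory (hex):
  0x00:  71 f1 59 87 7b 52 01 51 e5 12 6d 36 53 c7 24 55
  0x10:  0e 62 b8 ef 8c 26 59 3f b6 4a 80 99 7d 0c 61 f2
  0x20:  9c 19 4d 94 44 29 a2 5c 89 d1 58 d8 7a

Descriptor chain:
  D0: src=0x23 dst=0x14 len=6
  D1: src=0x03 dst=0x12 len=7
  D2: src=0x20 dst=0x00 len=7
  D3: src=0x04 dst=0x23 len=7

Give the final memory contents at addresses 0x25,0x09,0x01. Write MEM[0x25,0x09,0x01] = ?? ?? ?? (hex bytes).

MEM[0x25,0x09,0x01] = a2 12 19

  after D0: wrote 6B at 0x14 = 944429a25c89
  after D1: wrote 7B at 0x12 = 877b520151e512
  after D2: wrote 7B at 0x00 = 9c194d944429a2
  after D3: wrote 7B at 0x23 = 4429a251e5126d
query mem[0x25]=0xa2, mem[0x09]=0x12, mem[0x01]=0x19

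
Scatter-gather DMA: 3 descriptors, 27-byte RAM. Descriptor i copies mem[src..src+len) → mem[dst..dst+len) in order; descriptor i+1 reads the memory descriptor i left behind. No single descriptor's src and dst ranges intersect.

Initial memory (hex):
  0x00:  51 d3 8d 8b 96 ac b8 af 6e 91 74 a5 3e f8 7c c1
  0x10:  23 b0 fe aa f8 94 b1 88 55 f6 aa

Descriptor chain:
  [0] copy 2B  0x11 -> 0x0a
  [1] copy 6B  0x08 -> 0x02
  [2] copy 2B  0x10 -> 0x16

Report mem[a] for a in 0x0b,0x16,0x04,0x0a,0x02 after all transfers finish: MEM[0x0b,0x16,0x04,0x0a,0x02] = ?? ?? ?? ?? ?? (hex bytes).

MEM[0x0b,0x16,0x04,0x0a,0x02] = fe 23 b0 b0 6e

  after D0: wrote 2B at 0x0a = b0fe
  after D1: wrote 6B at 0x02 = 6e91b0fe3ef8
  after D2: wrote 2B at 0x16 = 23b0
query mem[0x0b]=0xfe, mem[0x16]=0x23, mem[0x04]=0xb0, mem[0x0a]=0xb0, mem[0x02]=0x6e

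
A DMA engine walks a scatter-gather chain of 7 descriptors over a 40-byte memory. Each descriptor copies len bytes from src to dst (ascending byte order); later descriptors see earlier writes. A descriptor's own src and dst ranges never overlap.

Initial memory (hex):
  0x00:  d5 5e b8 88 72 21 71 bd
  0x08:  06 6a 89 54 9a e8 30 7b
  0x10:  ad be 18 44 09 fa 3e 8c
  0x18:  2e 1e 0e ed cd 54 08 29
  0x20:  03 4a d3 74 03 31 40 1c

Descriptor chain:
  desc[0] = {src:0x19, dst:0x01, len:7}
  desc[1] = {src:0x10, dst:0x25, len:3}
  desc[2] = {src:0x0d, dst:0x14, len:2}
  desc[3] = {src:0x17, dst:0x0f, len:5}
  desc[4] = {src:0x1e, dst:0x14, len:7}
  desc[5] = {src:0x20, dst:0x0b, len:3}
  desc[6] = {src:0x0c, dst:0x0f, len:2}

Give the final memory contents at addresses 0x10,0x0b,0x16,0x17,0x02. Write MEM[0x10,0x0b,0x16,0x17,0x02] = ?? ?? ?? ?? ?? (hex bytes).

MEM[0x10,0x0b,0x16,0x17,0x02] = d3 03 03 4a 0e

D0: mem[0x01..0x07] <- [1e 0e ed cd 54 08 29]
D1: mem[0x25..0x27] <- [ad be 18]
D2: mem[0x14..0x15] <- [e8 30]
D3: mem[0x0f..0x13] <- [8c 2e 1e 0e ed]
D4: mem[0x14..0x1a] <- [08 29 03 4a d3 74 03]
D5: mem[0x0b..0x0d] <- [03 4a d3]
D6: mem[0x0f..0x10] <- [4a d3]
query mem[0x10]=0xd3, mem[0x0b]=0x03, mem[0x16]=0x03, mem[0x17]=0x4a, mem[0x02]=0x0e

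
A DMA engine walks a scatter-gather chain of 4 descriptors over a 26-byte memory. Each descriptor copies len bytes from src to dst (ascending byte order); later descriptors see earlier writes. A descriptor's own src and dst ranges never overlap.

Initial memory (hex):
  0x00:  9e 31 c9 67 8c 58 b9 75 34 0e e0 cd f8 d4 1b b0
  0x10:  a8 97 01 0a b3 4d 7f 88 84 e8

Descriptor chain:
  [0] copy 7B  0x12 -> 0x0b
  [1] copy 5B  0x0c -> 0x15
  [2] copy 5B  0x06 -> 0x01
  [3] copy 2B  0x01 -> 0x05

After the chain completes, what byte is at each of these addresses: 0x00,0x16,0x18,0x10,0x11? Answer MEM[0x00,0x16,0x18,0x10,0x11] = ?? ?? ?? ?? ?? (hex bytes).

D0: mem[0x0b..0x11] <- [01 0a b3 4d 7f 88 84]
D1: mem[0x15..0x19] <- [0a b3 4d 7f 88]
D2: mem[0x01..0x05] <- [b9 75 34 0e e0]
D3: mem[0x05..0x06] <- [b9 75]
query mem[0x00]=0x9e, mem[0x16]=0xb3, mem[0x18]=0x7f, mem[0x10]=0x88, mem[0x11]=0x84

MEM[0x00,0x16,0x18,0x10,0x11] = 9e b3 7f 88 84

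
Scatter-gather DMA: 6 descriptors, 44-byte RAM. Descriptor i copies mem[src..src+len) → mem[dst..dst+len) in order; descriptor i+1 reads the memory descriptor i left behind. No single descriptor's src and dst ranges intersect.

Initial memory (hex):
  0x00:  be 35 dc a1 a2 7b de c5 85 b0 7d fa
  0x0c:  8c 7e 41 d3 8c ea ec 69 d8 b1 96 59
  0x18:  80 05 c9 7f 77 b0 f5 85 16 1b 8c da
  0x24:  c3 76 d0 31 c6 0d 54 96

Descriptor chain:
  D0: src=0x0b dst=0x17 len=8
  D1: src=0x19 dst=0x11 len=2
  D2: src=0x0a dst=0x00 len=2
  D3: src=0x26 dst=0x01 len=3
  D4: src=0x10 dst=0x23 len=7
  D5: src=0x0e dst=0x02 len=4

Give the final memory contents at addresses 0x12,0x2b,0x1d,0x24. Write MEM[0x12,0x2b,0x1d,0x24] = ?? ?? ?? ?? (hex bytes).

MEM[0x12,0x2b,0x1d,0x24] = 41 96 ea 7e

D0: mem[0x17..0x1e] <- [fa 8c 7e 41 d3 8c ea ec]
D1: mem[0x11..0x12] <- [7e 41]
D2: mem[0x00..0x01] <- [7d fa]
D3: mem[0x01..0x03] <- [d0 31 c6]
D4: mem[0x23..0x29] <- [8c 7e 41 69 d8 b1 96]
D5: mem[0x02..0x05] <- [41 d3 8c 7e]
query mem[0x12]=0x41, mem[0x2b]=0x96, mem[0x1d]=0xea, mem[0x24]=0x7e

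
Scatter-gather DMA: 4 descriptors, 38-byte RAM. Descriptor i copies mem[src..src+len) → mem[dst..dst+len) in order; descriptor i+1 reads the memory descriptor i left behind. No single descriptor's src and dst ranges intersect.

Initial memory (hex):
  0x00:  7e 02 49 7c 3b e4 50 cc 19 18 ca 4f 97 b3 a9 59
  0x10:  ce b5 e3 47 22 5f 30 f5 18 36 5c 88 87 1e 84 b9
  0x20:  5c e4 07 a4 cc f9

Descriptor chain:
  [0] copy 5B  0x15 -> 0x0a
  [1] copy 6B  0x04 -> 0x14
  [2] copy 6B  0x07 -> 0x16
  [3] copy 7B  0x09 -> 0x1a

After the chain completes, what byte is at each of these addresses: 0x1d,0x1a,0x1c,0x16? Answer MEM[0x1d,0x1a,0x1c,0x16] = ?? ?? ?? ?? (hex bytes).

MEM[0x1d,0x1a,0x1c,0x16] = f5 18 30 cc

#0 dst[0x0a+5] := {0x5f,0x30,0xf5,0x18,0x36}
#1 dst[0x14+6] := {0x3b,0xe4,0x50,0xcc,0x19,0x18}
#2 dst[0x16+6] := {0xcc,0x19,0x18,0x5f,0x30,0xf5}
#3 dst[0x1a+7] := {0x18,0x5f,0x30,0xf5,0x18,0x36,0x59}
query mem[0x1d]=0xf5, mem[0x1a]=0x18, mem[0x1c]=0x30, mem[0x16]=0xcc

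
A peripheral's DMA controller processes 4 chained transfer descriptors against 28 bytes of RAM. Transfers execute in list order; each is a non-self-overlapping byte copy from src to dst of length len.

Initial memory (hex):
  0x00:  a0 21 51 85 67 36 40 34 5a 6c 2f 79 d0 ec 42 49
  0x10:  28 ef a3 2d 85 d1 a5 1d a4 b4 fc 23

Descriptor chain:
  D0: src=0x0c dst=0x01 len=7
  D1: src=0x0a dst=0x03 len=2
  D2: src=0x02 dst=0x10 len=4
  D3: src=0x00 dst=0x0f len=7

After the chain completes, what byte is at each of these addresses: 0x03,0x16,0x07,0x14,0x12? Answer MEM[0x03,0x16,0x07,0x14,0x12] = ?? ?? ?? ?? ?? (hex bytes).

MEM[0x03,0x16,0x07,0x14,0x12] = 2f a5 a3 28 2f

D0: mem[0x01..0x07] <- [d0 ec 42 49 28 ef a3]
D1: mem[0x03..0x04] <- [2f 79]
D2: mem[0x10..0x13] <- [ec 2f 79 28]
D3: mem[0x0f..0x15] <- [a0 d0 ec 2f 79 28 ef]
query mem[0x03]=0x2f, mem[0x16]=0xa5, mem[0x07]=0xa3, mem[0x14]=0x28, mem[0x12]=0x2f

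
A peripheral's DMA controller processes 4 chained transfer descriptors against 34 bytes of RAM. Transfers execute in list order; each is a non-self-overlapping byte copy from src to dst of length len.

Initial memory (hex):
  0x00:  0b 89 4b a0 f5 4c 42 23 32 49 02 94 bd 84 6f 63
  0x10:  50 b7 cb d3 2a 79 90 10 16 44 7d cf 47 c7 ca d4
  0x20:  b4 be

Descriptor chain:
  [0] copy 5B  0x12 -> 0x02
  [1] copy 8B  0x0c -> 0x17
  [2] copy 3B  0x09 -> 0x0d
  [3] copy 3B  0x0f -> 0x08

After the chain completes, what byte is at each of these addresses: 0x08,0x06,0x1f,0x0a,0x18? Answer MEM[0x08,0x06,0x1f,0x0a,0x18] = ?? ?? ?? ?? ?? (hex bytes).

MEM[0x08,0x06,0x1f,0x0a,0x18] = 94 90 d4 b7 84

  after D0: wrote 5B at 0x02 = cbd32a7990
  after D1: wrote 8B at 0x17 = bd846f6350b7cbd3
  after D2: wrote 3B at 0x0d = 490294
  after D3: wrote 3B at 0x08 = 9450b7
query mem[0x08]=0x94, mem[0x06]=0x90, mem[0x1f]=0xd4, mem[0x0a]=0xb7, mem[0x18]=0x84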